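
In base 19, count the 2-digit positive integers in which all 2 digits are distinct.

First digit: 18 (nonzero). Second: 18 (not first). Third: 17, etc.
Total: 18 x 18.

Final answer: 324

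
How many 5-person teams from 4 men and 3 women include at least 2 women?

Sum over valid woman counts:
C(3,2)C(4,3) = 12
C(3,3)C(4,2) = 6
Total: 12 + 6.

Final answer: 18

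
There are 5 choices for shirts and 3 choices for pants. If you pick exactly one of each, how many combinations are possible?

By the multiplication principle: 5 x 3.

Final answer: 15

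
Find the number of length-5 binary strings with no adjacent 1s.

A valid string ends in 0 (append to any length-(n-1) valid string) or in 01 (append to any length-(n-2) valid string), so a(n) = a(n-1) + a(n-2) with a(1)=2, a(2)=3.
Building up term by term: a(1)=2, a(2)=3, a(3)=5, a(4)=8, a(5)=13.

Final answer: 13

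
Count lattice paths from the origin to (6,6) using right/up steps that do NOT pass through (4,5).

Total paths to (6,6): C(12,6) = 924.
Paths through (4,5): C(9,5) x C(3,1) = 378.
Avoiding (4,5): 924 - 378.

Final answer: 546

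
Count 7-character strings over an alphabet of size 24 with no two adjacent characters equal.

First character: 24 choices. Each subsequent: 23 choices (must differ from the previous one).
Total: 24 x 23^6.

Final answer: 24 x 23^{6} = 3552861336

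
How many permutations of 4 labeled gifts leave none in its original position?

Use the recurrence D(n) = (n-1)(D(n-1) + D(n-2)) with D(0)=1, D(1)=0.
D(2) = 1 x (0 + 1) = 1
D(3) = 2 x (1 + 0) = 2
D(4) = 3 x (D(3) + D(2)) = 3 x (2 + 1)

Final answer: D(4) = 9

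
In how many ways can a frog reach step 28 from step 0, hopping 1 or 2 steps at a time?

Condition on the final move: it is a 1-step (f(n-1) ways to get there) or a 2-step (f(n-2) ways), so f(n) = f(n-1) + f(n-2), with f(1)=1, f(2)=2.
Building up term by term: f(1)=1, f(2)=2, f(3)=3, f(4)=5, f(5)=8, f(6)=13, f(7)=21, f(8)=34, f(9)=55, f(10)=89, f(11)=144, f(12)=233, f(13)=377, f(14)=610, f(15)=987, f(16)=1597, f(17)=2584, f(18)=4181, f(19)=6765, f(20)=10946, f(21)=17711, f(22)=28657, f(23)=46368, f(24)=75025, f(25)=121393, f(26)=196418, f(27)=317811, f(28)=514229.

Final answer: 514229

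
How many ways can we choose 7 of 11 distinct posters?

C(11,7) = 11!/(7! x 4!).

Final answer: \binom{11}{7} = 330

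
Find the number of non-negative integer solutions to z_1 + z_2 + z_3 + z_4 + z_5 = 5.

Stars and bars with 5 stars and 4 bars:
C(5+5-1, 5-1) = C(9,4).

Final answer: C(9,4) = 126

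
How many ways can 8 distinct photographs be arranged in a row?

The number of ways to arrange 8 distinct objects is 8!.

Final answer: 8! = 40320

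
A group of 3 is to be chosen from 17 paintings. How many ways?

C(17,3) = 17!/(3! x (17-3)!).

Final answer: C(17,3) = 680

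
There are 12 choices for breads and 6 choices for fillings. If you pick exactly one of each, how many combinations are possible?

By the multiplication principle: 12 x 6.

Final answer: 72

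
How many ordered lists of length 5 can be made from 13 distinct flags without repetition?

P(13,5) = 13!/(13-5)! = 13!/8!.

Final answer: P(13,5) = 154440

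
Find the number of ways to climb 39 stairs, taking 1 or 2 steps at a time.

Condition on the final move: it is a 1-step (f(n-1) ways to get there) or a 2-step (f(n-2) ways), so f(n) = f(n-1) + f(n-2), with f(1)=1, f(2)=2.
Computing successive values: f(1)=1, f(2)=2, f(3)=3, f(4)=5, f(5)=8, f(6)=13, f(7)=21, f(8)=34, f(9)=55, f(10)=89, f(11)=144, f(12)=233, f(13)=377, f(14)=610, f(15)=987, f(16)=1597, f(17)=2584, f(18)=4181, f(19)=6765, f(20)=10946, f(21)=17711, f(22)=28657, f(23)=46368, f(24)=75025, f(25)=121393, f(26)=196418, f(27)=317811, f(28)=514229, f(29)=832040, f(30)=1346269, f(31)=2178309, f(32)=3524578, f(33)=5702887, f(34)=9227465, f(35)=14930352, f(36)=24157817, f(37)=39088169, f(38)=63245986, f(39)=102334155.

Final answer: 102334155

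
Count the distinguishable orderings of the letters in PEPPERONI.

Letters (E:2, I:1, N:1, O:1, P:3, R:1). Total letters: 9.
Permutations = 9!/(3! x 2!).

Final answer: 30240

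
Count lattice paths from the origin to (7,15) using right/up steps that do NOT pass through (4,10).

Total paths to (7,15): C(22,15) = 170544.
Paths through (4,10): C(14,10) x C(8,5) = 56056.
Avoiding (4,10): 170544 - 56056.

Final answer: 114488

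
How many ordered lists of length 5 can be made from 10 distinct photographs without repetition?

P(10,5) = 10!/(10-5)! = 10!/5!.

Final answer: P(10,5) = 30240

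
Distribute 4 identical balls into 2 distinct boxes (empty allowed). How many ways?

Stars and bars: C(n+k-1, k-1) = C(5,1).

Final answer: C(5,1) = 5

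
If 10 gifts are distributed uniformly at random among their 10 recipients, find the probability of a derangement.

Use the recurrence D(n) = (n-1)(D(n-1) + D(n-2)) with D(0)=1, D(1)=0.
Building up: D(2)=1, D(3)=2, D(4)=9, D(5)=44, D(6)=265, D(7)=1854, D(8)=14833, D(9)=133496, D(10)=1334961.
Total arrangements: 10! = 3628800.
Probability = D(10)/10! = 16481/44800.

Final answer: D(10)/10! = 1334961/3628800 = 0.367879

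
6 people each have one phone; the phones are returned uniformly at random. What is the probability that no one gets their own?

Derangements satisfy D(n) = (n-1)(D(n-1) + D(n-2)), starting from D(0)=1, D(1)=0.
Building up: D(2)=1, D(3)=2, D(4)=9, D(5)=44, D(6)=265.
Total arrangements: 6! = 720.
Probability = D(6)/6! = 53/144.

Final answer: D(6)/6! = 265/720 = 0.368056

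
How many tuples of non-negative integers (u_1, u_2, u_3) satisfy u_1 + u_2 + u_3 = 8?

Stars and bars with 8 stars and 2 bars:
C(8+3-1, 3-1) = C(10,2).

Final answer: C(10,2) = 45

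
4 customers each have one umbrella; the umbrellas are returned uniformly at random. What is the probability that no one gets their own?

D(n) = (n-1)(D(n-1) + D(n-2)), D(0)=1, D(1)=0.
Building up: D(2)=1, D(3)=2, D(4)=9.
Total arrangements: 4! = 24.
Probability = D(4)/4! = 3/8.

Final answer: D(4)/4! = 9/24 = 0.375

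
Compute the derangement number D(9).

Derangements satisfy D(n) = (n-1)(D(n-1) + D(n-2)), starting from D(0)=1, D(1)=0.
D(2) = 1 x (0 + 1) = 1
D(3) = 2 x (1 + 0) = 2
D(4) = 3 x (2 + 1) = 9
D(5) = 4 x (9 + 2) = 44
D(6) = 5 x (44 + 9) = 265
D(7) = 6 x (265 + 44) = 1854
D(8) = 7 x (1854 + 265) = 14833
D(9) = 8 x (D(8) + D(7)) = 8 x (14833 + 1854)

Final answer: D(9) = 133496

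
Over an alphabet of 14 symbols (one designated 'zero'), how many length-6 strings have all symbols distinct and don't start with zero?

First digit: 13 (nonzero). Second: 13 (not first). Third: 12, etc.
Total: 13 x 13 x 12 x 11 x 10 x 9.

Final answer: 2007720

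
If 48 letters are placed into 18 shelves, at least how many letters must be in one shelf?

By the pigeonhole principle: ceiling(48/18).

Final answer: 3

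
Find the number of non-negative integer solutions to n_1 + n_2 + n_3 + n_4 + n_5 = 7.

Stars and bars with 7 stars and 4 bars:
C(7+5-1, 5-1) = C(11,4).

Final answer: C(11,4) = 330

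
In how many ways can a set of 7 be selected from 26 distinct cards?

C(26,7) = 26!/(7! x 19!).

Final answer: \binom{26}{7} = 657800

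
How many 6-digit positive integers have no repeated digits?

First digit: 9 (not 0). Second: 9 (not first). Third: 8, etc.
Total: 9 x 9 x 8 x 7 x 6 x 5.

Final answer: 136080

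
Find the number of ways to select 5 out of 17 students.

C(17,5) = 17!/(5! x (17-5)!).

Final answer: C(17,5) = 6188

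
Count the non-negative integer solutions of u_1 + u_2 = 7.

Stars and bars with 7 stars and 1 bars:
C(7+2-1, 2-1) = C(8,1).

Final answer: C(8,1) = 8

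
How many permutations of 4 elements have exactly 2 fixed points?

Choose which 2 elements are fixed: C(4,2) = 6.
Derange the remaining 2 using D(j) = (j-1)(D(j-1) + D(j-2)), D(0)=1, D(1)=0: D(2)=1.
Total: 6 x 1.

Final answer: C(4,2) D(2) = 6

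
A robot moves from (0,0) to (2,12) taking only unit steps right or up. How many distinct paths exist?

Each path has 2 right steps and 12 up steps in some order (14 steps total).
Choose which 12 of the 14 steps are up: C(14,12).

Final answer: C(14,12) = 91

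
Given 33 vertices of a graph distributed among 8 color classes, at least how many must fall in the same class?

By pigeonhole with 33 objects and 8 categories: ceiling(33/8).

Final answer: 5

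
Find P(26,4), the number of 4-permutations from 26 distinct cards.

P(26,4) = 26!/(26-4)! = 26!/22!.

Final answer: P(26,4) = 358800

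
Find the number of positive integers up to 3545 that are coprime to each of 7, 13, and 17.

|div by 7|=506, |div by 13|=272, |div by 17|=208.
|div by 7&13|=38, |div by 7&17|=29, |div by 13&17|=16, |div by all|=2.
By inclusion-exclusion, divisible by at least one: 506+272+208-38-29-16+2 = 905.
Not divisible by any: 3545 - 905.

Final answer: 2640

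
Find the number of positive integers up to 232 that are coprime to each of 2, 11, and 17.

|div by 2|=116, |div by 11|=21, |div by 17|=13.
|div by 2&11|=10, |div by 2&17|=6, |div by 11&17|=1, |div by all|=0.
By inclusion-exclusion, divisible by at least one: 116+21+13-10-6-1+0 = 133.
Not divisible by any: 232 - 133.

Final answer: 99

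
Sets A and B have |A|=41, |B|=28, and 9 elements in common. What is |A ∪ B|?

|A union B| = |A| + |B| - |A intersect B| = 41 + 28 - 9.

Final answer: 60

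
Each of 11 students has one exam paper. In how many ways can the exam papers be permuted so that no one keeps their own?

Derangements satisfy D(n) = (n-1)(D(n-1) + D(n-2)), starting from D(0)=1, D(1)=0.
D(2) = 1 x (0 + 1) = 1
D(3) = 2 x (1 + 0) = 2
D(4) = 3 x (2 + 1) = 9
D(5) = 4 x (9 + 2) = 44
D(6) = 5 x (44 + 9) = 265
D(7) = 6 x (265 + 44) = 1854
D(8) = 7 x (1854 + 265) = 14833
D(9) = 8 x (14833 + 1854) = 133496
D(10) = 9 x (133496 + 14833) = 1334961
D(11) = 10 x (D(10) + D(9)) = 10 x (1334961 + 133496)

Final answer: D(11) = 14684570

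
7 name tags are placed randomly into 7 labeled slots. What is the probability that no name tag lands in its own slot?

Derangements satisfy D(n) = (n-1)(D(n-1) + D(n-2)), starting from D(0)=1, D(1)=0.
Building up: D(2)=1, D(3)=2, D(4)=9, D(5)=44, D(6)=265, D(7)=1854.
Total arrangements: 7! = 5040.
Probability = D(7)/7! = 103/280.

Final answer: D(7)/7! = 1854/5040 = 0.367857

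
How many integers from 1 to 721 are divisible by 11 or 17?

Multiples of 11: 65. Multiples of 17: 42. Of both (lcm=187): 3.
By inclusion-exclusion: 65 + 42 - 3.

Final answer: 104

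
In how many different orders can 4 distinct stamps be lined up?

The number of ways to arrange 4 distinct objects is 4!.

Final answer: 4! = 24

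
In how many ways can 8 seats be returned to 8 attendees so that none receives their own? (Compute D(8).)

D(n) = (n-1)(D(n-1) + D(n-2)), D(0)=1, D(1)=0.
D(2) = 1 x (0 + 1) = 1
D(3) = 2 x (1 + 0) = 2
D(4) = 3 x (2 + 1) = 9
D(5) = 4 x (9 + 2) = 44
D(6) = 5 x (44 + 9) = 265
D(7) = 6 x (265 + 44) = 1854
D(8) = 7 x (D(7) + D(6)) = 7 x (1854 + 265)

Final answer: D(8) = 14833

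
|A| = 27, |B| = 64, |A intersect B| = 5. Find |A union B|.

|A union B| = |A| + |B| - |A intersect B| = 27 + 64 - 5.

Final answer: 86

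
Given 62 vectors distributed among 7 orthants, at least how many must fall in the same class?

By pigeonhole with 62 objects and 7 categories: ceiling(62/7).

Final answer: 9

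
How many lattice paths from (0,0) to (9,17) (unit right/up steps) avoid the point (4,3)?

Total paths to (9,17): C(26,17) = 3124550.
Paths through (4,3): C(7,3) x C(19,14) = 406980.
Avoiding (4,3): 3124550 - 406980.

Final answer: 2717570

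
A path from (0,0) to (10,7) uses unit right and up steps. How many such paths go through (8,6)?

Paths (0,0)->(8,6): C(14,6) = 3003.
Paths (8,6)->(10,7): C(3,1) = 3.
By multiplication principle: 3003 x 3.

Final answer: 9009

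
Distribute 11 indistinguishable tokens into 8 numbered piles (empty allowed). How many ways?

Stars and bars: C(n+k-1, k-1) = C(18,7).

Final answer: C(18,7) = 31824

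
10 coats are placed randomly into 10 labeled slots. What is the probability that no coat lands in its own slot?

D(n) = (n-1)(D(n-1) + D(n-2)), D(0)=1, D(1)=0.
Building up: D(2)=1, D(3)=2, D(4)=9, D(5)=44, D(6)=265, D(7)=1854, D(8)=14833, D(9)=133496, D(10)=1334961.
Total arrangements: 10! = 3628800.
Probability = D(10)/10! = 16481/44800.

Final answer: D(10)/10! = 1334961/3628800 = 0.367879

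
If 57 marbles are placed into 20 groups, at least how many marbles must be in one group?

By the pigeonhole principle: ceiling(57/20).

Final answer: 3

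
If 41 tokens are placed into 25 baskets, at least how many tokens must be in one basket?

By the pigeonhole principle: ceiling(41/25).

Final answer: 2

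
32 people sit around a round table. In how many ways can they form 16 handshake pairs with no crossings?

This is counted by the nth Catalan number C_n. Here n = 32/2 = 16.
C_n = C(2n,n)/(n+1), so C_{16} = C(32,16)/17 = 601080390/17.

Final answer: C_{16} = 35357670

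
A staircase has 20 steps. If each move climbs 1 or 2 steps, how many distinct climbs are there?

Let f(n) be the number of climbs. Removing the last move (1 or 2 steps) gives f(n) = f(n-1) + f(n-2); base cases f(1)=1, f(2)=2.
Iterating the recurrence: f(1)=1, f(2)=2, f(3)=3, f(4)=5, f(5)=8, f(6)=13, f(7)=21, f(8)=34, f(9)=55, f(10)=89, f(11)=144, f(12)=233, f(13)=377, f(14)=610, f(15)=987, f(16)=1597, f(17)=2584, f(18)=4181, f(19)=6765, f(20)=10946.

Final answer: 10946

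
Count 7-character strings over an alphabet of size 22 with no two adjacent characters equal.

Let g(n) count such strings. g(1) = 22, and each valid string of length n-1 extends in 21 ways (any symbol but the last), so g(n) = 21 g(n-1).
Total: g(7) = 22 x 21^6.

Final answer: 22 x 21^{6} = 1886854662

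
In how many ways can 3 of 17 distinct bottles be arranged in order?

P(17,3) = 17!/(17-3)! = 17!/14!.

Final answer: P(17,3) = 4080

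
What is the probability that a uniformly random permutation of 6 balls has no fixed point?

Derangements satisfy D(n) = (n-1)(D(n-1) + D(n-2)), starting from D(0)=1, D(1)=0.
Building up: D(2)=1, D(3)=2, D(4)=9, D(5)=44, D(6)=265.
Total arrangements: 6! = 720.
Probability = D(6)/6! = 53/144.

Final answer: D(6)/6! = 265/720 = 0.368056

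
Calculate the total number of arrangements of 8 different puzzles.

The number of ways to arrange 8 distinct objects is 8!.

Final answer: 8! = 40320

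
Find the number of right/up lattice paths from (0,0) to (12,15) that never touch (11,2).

Total paths to (12,15): C(27,15) = 17383860.
Paths through (11,2): C(13,2) x C(14,13) = 1092.
Avoiding (11,2): 17383860 - 1092.

Final answer: 17382768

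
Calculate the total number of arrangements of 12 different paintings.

The number of ways to arrange 12 distinct objects is 12!.

Final answer: 12! = 479001600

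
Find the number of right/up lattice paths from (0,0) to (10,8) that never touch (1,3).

Total paths to (10,8): C(18,8) = 43758.
Paths through (1,3): C(4,3) x C(14,5) = 8008.
Avoiding (1,3): 43758 - 8008.

Final answer: 35750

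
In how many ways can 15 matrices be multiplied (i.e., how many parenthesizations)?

This is counted by the nth Catalan number C_n. Here n = 15 - 1 = 14.
C_n = C(2n,n)/(n+1), so C_{14} = C(28,14)/15 = 40116600/15.

Final answer: C_{14} = 2674440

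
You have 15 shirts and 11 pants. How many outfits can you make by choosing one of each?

By the multiplication principle: 15 x 11.

Final answer: 165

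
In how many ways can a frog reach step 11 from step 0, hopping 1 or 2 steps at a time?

Let f(n) be the number of climbs. Removing the last move (1 or 2 steps) gives f(n) = f(n-1) + f(n-2); base cases f(1)=1, f(2)=2.
Iterating the recurrence: f(1)=1, f(2)=2, f(3)=3, f(4)=5, f(5)=8, f(6)=13, f(7)=21, f(8)=34, f(9)=55, f(10)=89, f(11)=144.

Final answer: 144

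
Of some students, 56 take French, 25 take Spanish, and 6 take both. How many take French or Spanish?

|A union B| = |A| + |B| - |A intersect B| = 56 + 25 - 6.

Final answer: 75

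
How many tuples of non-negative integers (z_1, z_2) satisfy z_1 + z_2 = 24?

Stars and bars with 24 stars and 1 bars:
C(24+2-1, 2-1) = C(25,1).

Final answer: C(25,1) = 25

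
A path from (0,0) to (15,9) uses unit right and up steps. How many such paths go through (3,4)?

Paths (0,0)->(3,4): C(7,4) = 35.
Paths (3,4)->(15,9): C(17,5) = 6188.
By multiplication principle: 35 x 6188.

Final answer: 216580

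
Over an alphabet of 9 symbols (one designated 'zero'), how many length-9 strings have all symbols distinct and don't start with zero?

The leading digit has 8 choices (anything but zero); the next has 8 (anything but the first), then 7, and so on, one fewer each time.
Total: 8 x 8 x 7 x 6 x 5 x 4 x 3 x 2 x 1.

Final answer: 322560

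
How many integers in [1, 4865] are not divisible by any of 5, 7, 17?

|div by 5|=973, |div by 7|=695, |div by 17|=286.
|div by 5&7|=139, |div by 5&17|=57, |div by 7&17|=40, |div by all|=8.
By inclusion-exclusion, divisible by at least one: 973+695+286-139-57-40+8 = 1726.
Not divisible by any: 4865 - 1726.

Final answer: 3139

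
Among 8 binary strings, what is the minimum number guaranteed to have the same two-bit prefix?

There are 4 possible values for two-bit prefix. With 8 binary strings and 4 categories, by pigeonhole: ceiling(8/4).

Final answer: 2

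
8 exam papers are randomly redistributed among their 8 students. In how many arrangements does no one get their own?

D(n) = (n-1)(D(n-1) + D(n-2)), D(0)=1, D(1)=0.
D(2) = 1 x (0 + 1) = 1
D(3) = 2 x (1 + 0) = 2
D(4) = 3 x (2 + 1) = 9
D(5) = 4 x (9 + 2) = 44
D(6) = 5 x (44 + 9) = 265
D(7) = 6 x (265 + 44) = 1854
D(8) = 7 x (D(7) + D(6)) = 7 x (1854 + 265)

Final answer: D(8) = 14833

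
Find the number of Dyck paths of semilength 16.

Total monotonic paths to (16,16): C(32,16) = 601080390.
Paths that cross above y=x (reflection bijection): C(32,17) = 565722720.
Valid Dyck paths: 601080390 - 565722720.
(This is the Catalan number C_{16}.)

Final answer: C_{16} = 35357670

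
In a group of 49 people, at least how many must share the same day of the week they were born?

There are 7 possible values for day of the week they were born. With 49 people and 7 categories, by pigeonhole: ceiling(49/7).

Final answer: 7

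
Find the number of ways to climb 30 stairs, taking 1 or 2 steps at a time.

Let f(n) count the ways. The last step is size 1 or 2, so f(n) = f(n-1) + f(n-2) with f(1)=1, f(2)=2.
Iterating the recurrence: f(1)=1, f(2)=2, f(3)=3, f(4)=5, f(5)=8, f(6)=13, f(7)=21, f(8)=34, f(9)=55, f(10)=89, f(11)=144, f(12)=233, f(13)=377, f(14)=610, f(15)=987, f(16)=1597, f(17)=2584, f(18)=4181, f(19)=6765, f(20)=10946, f(21)=17711, f(22)=28657, f(23)=46368, f(24)=75025, f(25)=121393, f(26)=196418, f(27)=317811, f(28)=514229, f(29)=832040, f(30)=1346269.

Final answer: 1346269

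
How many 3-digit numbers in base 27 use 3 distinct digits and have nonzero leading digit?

The leading digit has 26 choices (anything but zero); the next has 26 (anything but the first), then 25, and so on, one fewer each time.
Total: 26 x 26 x 25.

Final answer: 16900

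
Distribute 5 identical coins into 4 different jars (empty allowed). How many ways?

Stars and bars: C(n+k-1, k-1) = C(8,3).

Final answer: C(8,3) = 56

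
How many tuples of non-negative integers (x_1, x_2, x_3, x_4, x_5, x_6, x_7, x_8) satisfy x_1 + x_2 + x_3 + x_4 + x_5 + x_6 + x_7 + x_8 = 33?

Stars and bars with 33 stars and 7 bars:
C(33+8-1, 8-1) = C(40,7).

Final answer: C(40,7) = 18643560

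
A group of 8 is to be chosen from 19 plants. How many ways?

C(19,8) = 19!/(8! x (19-8)!).

Final answer: C(19,8) = 75582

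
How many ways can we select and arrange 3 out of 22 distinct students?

P(22,3) = 22!/(22-3)! = 22!/19!.

Final answer: P(22,3) = 9240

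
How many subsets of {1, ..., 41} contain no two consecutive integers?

Condition on whether n belongs to the subset: if not, any valid subset of {1, ..., n-1} works (a(n-1)); if so, n-1 is excluded and the rest is a valid subset of {1, ..., n-2} (a(n-2)). Hence a(n) = a(n-1) + a(n-2), a(1)=2, a(2)=3.
Computing successive values: a(1)=2, a(2)=3, a(3)=5, a(4)=8, a(5)=13, a(6)=21, a(7)=34, a(8)=55, a(9)=89, a(10)=144, a(11)=233, a(12)=377, a(13)=610, a(14)=987, a(15)=1597, a(16)=2584, a(17)=4181, a(18)=6765, a(19)=10946, a(20)=17711, a(21)=28657, a(22)=46368, a(23)=75025, a(24)=121393, a(25)=196418, a(26)=317811, a(27)=514229, a(28)=832040, a(29)=1346269, a(30)=2178309, a(31)=3524578, a(32)=5702887, a(33)=9227465, a(34)=14930352, a(35)=24157817, a(36)=39088169, a(37)=63245986, a(38)=102334155, a(39)=165580141, a(40)=267914296, a(41)=433494437.

Final answer: 433494437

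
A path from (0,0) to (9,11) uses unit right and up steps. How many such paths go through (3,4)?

Paths (0,0)->(3,4): C(7,4) = 35.
Paths (3,4)->(9,11): C(13,7) = 1716.
By multiplication principle: 35 x 1716.

Final answer: 60060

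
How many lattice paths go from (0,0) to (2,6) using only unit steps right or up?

Each path has 2 right steps and 6 up steps in some order (8 steps total).
Choose which 6 of the 8 steps are up: C(8,6).

Final answer: C(8,6) = 28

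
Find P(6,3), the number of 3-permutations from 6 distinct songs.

P(6,3) = 6!/(6-3)! = 6!/3!.

Final answer: P(6,3) = 120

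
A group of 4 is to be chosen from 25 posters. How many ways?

C(25,4) = 25!/(4! x (25-4)!).

Final answer: C(25,4) = 12650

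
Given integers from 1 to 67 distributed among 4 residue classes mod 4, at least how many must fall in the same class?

By pigeonhole with 67 objects and 4 categories: ceiling(67/4).

Final answer: 17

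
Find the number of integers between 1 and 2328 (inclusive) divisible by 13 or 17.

Multiples of 13: 179. Multiples of 17: 136. Of both (lcm=221): 10.
By inclusion-exclusion: 179 + 136 - 10.

Final answer: 305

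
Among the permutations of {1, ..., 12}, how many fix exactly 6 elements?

Choose which 6 elements are fixed: C(12,6) = 924.
Derange the remaining 6 using D(j) = (j-1)(D(j-1) + D(j-2)), D(0)=1, D(1)=0: D(2)=1, D(3)=2, D(4)=9, D(5)=44, D(6)=265.
Total: 924 x 265.

Final answer: C(12,6) D(6) = 244860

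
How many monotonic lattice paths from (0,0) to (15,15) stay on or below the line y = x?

Total monotonic paths to (15,15): C(30,15) = 155117520.
Paths that cross above y=x (reflection bijection): C(30,16) = 145422675.
Valid Dyck paths: 155117520 - 145422675.
(Check: C(30,15) - C(30,16) = C(30,15)/16, the Catalan number C_{15}.)

Final answer: C_{15} = 9694845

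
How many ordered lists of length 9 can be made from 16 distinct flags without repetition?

P(16,9) = 16!/(16-9)! = 16!/7!.

Final answer: P(16,9) = 4151347200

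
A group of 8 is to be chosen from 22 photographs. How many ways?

C(22,8) = 22!/(8! x (22-8)!).

Final answer: C(22,8) = 319770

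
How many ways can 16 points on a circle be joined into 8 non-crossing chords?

This is a standard Catalan-number count: the answer is C_n. Here n = 16/2 = 8.
C_n = C(2n,n)/(n+1), so C_{8} = C(16,8)/9 = 12870/9.

Final answer: C_{8} = 1430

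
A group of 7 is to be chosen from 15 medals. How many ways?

C(15,7) = 15!/(7! x (15-7)!).

Final answer: C(15,7) = 6435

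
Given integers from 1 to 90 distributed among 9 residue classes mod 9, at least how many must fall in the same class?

By pigeonhole with 90 objects and 9 categories: ceiling(90/9).

Final answer: 10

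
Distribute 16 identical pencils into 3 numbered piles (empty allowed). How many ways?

Stars and bars: C(n+k-1, k-1) = C(18,2).

Final answer: C(18,2) = 153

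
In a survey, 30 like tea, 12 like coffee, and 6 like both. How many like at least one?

|A union B| = |A| + |B| - |A intersect B| = 30 + 12 - 6.

Final answer: 36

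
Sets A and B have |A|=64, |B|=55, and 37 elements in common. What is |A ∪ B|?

|A union B| = |A| + |B| - |A intersect B| = 64 + 55 - 37.

Final answer: 82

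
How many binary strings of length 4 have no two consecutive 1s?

Let a(n) count valid strings. If the last bit is 0 the prefix is any valid string of length n-1; if it is 1 the string must end in 01 with a valid prefix of length n-2. So a(n) = a(n-1) + a(n-2), a(1)=2, a(2)=3.
Building up term by term: a(1)=2, a(2)=3, a(3)=5, a(4)=8.

Final answer: 8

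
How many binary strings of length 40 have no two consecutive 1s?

Classify by the final bit: ...0 gives a(n-1) strings, ...01 gives a(n-2) strings. Thus a(n) = a(n-1) + a(n-2) with a(1)=2, a(2)=3.
Computing successive values: a(1)=2, a(2)=3, a(3)=5, a(4)=8, a(5)=13, a(6)=21, a(7)=34, a(8)=55, a(9)=89, a(10)=144, a(11)=233, a(12)=377, a(13)=610, a(14)=987, a(15)=1597, a(16)=2584, a(17)=4181, a(18)=6765, a(19)=10946, a(20)=17711, a(21)=28657, a(22)=46368, a(23)=75025, a(24)=121393, a(25)=196418, a(26)=317811, a(27)=514229, a(28)=832040, a(29)=1346269, a(30)=2178309, a(31)=3524578, a(32)=5702887, a(33)=9227465, a(34)=14930352, a(35)=24157817, a(36)=39088169, a(37)=63245986, a(38)=102334155, a(39)=165580141, a(40)=267914296.

Final answer: 267914296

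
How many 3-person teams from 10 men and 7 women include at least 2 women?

Sum over valid woman counts:
C(7,2)C(10,1) = 210
C(7,3)C(10,0) = 35
Total: 210 + 35.

Final answer: 245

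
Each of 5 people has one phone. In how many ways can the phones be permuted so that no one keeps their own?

Use the recurrence D(n) = (n-1)(D(n-1) + D(n-2)) with D(0)=1, D(1)=0.
D(2) = 1 x (0 + 1) = 1
D(3) = 2 x (1 + 0) = 2
D(4) = 3 x (2 + 1) = 9
D(5) = 4 x (D(4) + D(3)) = 4 x (9 + 2)

Final answer: D(5) = 44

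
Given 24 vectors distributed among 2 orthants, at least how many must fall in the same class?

By pigeonhole with 24 objects and 2 categories: ceiling(24/2).

Final answer: 12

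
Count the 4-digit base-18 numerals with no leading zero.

In base 18, the leading digit has 17 choices (1..17); each of the remaining 3 digits has 18 choices.
Total: 17 x 18^3.

Final answer: 99144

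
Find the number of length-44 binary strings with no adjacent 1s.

Let a(n) count valid strings. If the last bit is 0 the prefix is any valid string of length n-1; if it is 1 the string must end in 01 with a valid prefix of length n-2. So a(n) = a(n-1) + a(n-2), a(1)=2, a(2)=3.
Computing successive values: a(1)=2, a(2)=3, a(3)=5, a(4)=8, a(5)=13, a(6)=21, a(7)=34, a(8)=55, a(9)=89, a(10)=144, a(11)=233, a(12)=377, a(13)=610, a(14)=987, a(15)=1597, a(16)=2584, a(17)=4181, a(18)=6765, a(19)=10946, a(20)=17711, a(21)=28657, a(22)=46368, a(23)=75025, a(24)=121393, a(25)=196418, a(26)=317811, a(27)=514229, a(28)=832040, a(29)=1346269, a(30)=2178309, a(31)=3524578, a(32)=5702887, a(33)=9227465, a(34)=14930352, a(35)=24157817, a(36)=39088169, a(37)=63245986, a(38)=102334155, a(39)=165580141, a(40)=267914296, a(41)=433494437, a(42)=701408733, a(43)=1134903170, a(44)=1836311903.

Final answer: 1836311903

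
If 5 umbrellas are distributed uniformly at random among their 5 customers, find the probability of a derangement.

Use the recurrence D(n) = (n-1)(D(n-1) + D(n-2)) with D(0)=1, D(1)=0.
Building up: D(2)=1, D(3)=2, D(4)=9, D(5)=44.
Total arrangements: 5! = 120.
Probability = D(5)/5! = 11/30.

Final answer: D(5)/5! = 44/120 = 0.366667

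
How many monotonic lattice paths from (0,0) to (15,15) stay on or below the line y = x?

Total monotonic paths to (15,15): C(30,15) = 155117520.
By the reflection principle, paths that go above the diagonal number C(30,16) = 145422675.
Valid Dyck paths: 155117520 - 145422675.
(Equivalently, C_{15} = C(30,15)/16 = 155117520/16.)

Final answer: C_{15} = 9694845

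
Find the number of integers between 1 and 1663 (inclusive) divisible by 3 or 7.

Multiples of 3: 554. Multiples of 7: 237. Of both (lcm=21): 79.
By inclusion-exclusion: 554 + 237 - 79.

Final answer: 712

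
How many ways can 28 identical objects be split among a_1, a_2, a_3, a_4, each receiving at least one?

Substitute a'_i = a_i - 1 (so a'_i >= 0). Then sum a'_i = 28 - 4 = 24.
Stars and bars: C(24+4-1, 4-1) = C(27,3).

Final answer: C(27,3) = 2925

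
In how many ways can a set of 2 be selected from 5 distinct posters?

C(5,2) = 5!/(2! x (5-2)!).

Final answer: C(5,2) = 10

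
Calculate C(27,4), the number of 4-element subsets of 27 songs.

C(27,4) = 27!/(4! x 23!).

Final answer: \binom{27}{4} = 17550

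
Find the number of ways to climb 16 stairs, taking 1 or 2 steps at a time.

Condition on the final move: it is a 1-step (f(n-1) ways to get there) or a 2-step (f(n-2) ways), so f(n) = f(n-1) + f(n-2), with f(1)=1, f(2)=2.
Building up term by term: f(1)=1, f(2)=2, f(3)=3, f(4)=5, f(5)=8, f(6)=13, f(7)=21, f(8)=34, f(9)=55, f(10)=89, f(11)=144, f(12)=233, f(13)=377, f(14)=610, f(15)=987, f(16)=1597.

Final answer: 1597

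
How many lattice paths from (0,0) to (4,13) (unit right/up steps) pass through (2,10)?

Paths (0,0)->(2,10): C(12,10) = 66.
Paths (2,10)->(4,13): C(5,3) = 10.
By multiplication principle: 66 x 10.

Final answer: 660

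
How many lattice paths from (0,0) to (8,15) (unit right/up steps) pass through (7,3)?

Paths (0,0)->(7,3): C(10,3) = 120.
Paths (7,3)->(8,15): C(13,12) = 13.
By multiplication principle: 120 x 13.

Final answer: 1560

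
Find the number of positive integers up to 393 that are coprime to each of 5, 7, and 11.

|div by 5|=78, |div by 7|=56, |div by 11|=35.
|div by 5&7|=11, |div by 5&11|=7, |div by 7&11|=5, |div by all|=1.
By inclusion-exclusion, divisible by at least one: 78+56+35-11-7-5+1 = 147.
Not divisible by any: 393 - 147.

Final answer: 246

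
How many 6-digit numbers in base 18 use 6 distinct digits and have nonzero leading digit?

The leading digit has 17 choices (anything but zero); the next has 17 (anything but the first), then 16, and so on, one fewer each time.
Total: 17 x 17 x 16 x 15 x 14 x 13.

Final answer: 12623520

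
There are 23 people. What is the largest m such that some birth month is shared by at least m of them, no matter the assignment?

There are 12 possible values for birth month. With 23 people and 12 categories, by pigeonhole: ceiling(23/12).

Final answer: 2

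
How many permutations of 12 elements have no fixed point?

D(n) = (n-1)(D(n-1) + D(n-2)), D(0)=1, D(1)=0.
Building up: D(2)=1, D(3)=2, D(4)=9, D(5)=44, D(6)=265, D(7)=1854, D(8)=14833, D(9)=133496, D(10)=1334961, D(11)=14684570.
D(12) = 11 x (D(11) + D(10)) = 11 x (14684570 + 1334961).

Final answer: D(12) = 176214841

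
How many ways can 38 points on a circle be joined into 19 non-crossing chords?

This is counted by the nth Catalan number C_n. Here n = 38/2 = 19.
C_n = C(2n,n) - C(2n,n+1), so C_{19} = C(38,19) - C(38,20) = 35345263800 - 33578000610.

Final answer: C_{19} = 1767263190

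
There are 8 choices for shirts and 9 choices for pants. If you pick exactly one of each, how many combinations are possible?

By the multiplication principle: 8 x 9.

Final answer: 72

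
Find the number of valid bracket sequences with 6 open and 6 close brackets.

This is a standard Catalan-number count: the answer is C_n. Here n = 6 (pairs).
C_n = C(2n,n) - C(2n,n+1), so C_{6} = C(12,6) - C(12,7) = 924 - 792.

Final answer: C_{6} = 132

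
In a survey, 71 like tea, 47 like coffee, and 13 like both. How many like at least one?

|A union B| = |A| + |B| - |A intersect B| = 71 + 47 - 13.

Final answer: 105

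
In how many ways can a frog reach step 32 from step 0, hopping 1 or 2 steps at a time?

Let f(n) count the ways. The last step is size 1 or 2, so f(n) = f(n-1) + f(n-2) with f(1)=1, f(2)=2.
Building up term by term: f(1)=1, f(2)=2, f(3)=3, f(4)=5, f(5)=8, f(6)=13, f(7)=21, f(8)=34, f(9)=55, f(10)=89, f(11)=144, f(12)=233, f(13)=377, f(14)=610, f(15)=987, f(16)=1597, f(17)=2584, f(18)=4181, f(19)=6765, f(20)=10946, f(21)=17711, f(22)=28657, f(23)=46368, f(24)=75025, f(25)=121393, f(26)=196418, f(27)=317811, f(28)=514229, f(29)=832040, f(30)=1346269, f(31)=2178309, f(32)=3524578.

Final answer: 3524578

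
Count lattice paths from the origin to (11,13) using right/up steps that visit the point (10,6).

Paths (0,0)->(10,6): C(16,6) = 8008.
Paths (10,6)->(11,13): C(8,7) = 8.
By multiplication principle: 8008 x 8.

Final answer: 64064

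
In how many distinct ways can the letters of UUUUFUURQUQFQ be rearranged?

Letters (F:2, Q:3, R:1, U:7). Total letters: 13.
Permutations = 13!/(7! x 3! x 2!).

Final answer: 102960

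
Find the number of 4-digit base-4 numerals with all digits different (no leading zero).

The leading digit has 3 choices (anything but zero); the next has 3 (anything but the first), then 2, and so on, one fewer each time.
Total: 3 x 3 x 2 x 1.

Final answer: 18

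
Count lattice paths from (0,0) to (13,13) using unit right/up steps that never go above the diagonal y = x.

Total monotonic paths to (13,13): C(26,13) = 10400600.
Reflecting each bad path at its first crossing gives a bijection with paths to (12,14): C(26,14) = 9657700.
Valid Dyck paths: 10400600 - 9657700.
(Equivalently, C_{13} = C(26,13)/14 = 10400600/14.)

Final answer: C_{13} = 742900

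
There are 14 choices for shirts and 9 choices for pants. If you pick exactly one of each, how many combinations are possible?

By the multiplication principle: 14 x 9.

Final answer: 126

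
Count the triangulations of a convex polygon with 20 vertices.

This is counted by the nth Catalan number C_n. Here n = 20 - 2 = 18.
C_n = C(2n,n)/(n+1), so C_{18} = C(36,18)/19 = 9075135300/19.

Final answer: C_{18} = 477638700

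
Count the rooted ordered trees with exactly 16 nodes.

This is a standard Catalan-number count: the answer is C_n. Here n = 16 - 1 = 15.
C_n = (2n)!/(n!(n+1)!), so C_{15} = 30!/(15! x 16!) = C(30,15)/16 = 155117520/16.

Final answer: C_{15} = 9694845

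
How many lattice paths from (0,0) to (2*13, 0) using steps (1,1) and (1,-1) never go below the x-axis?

Total monotonic paths to (13,13): C(26,13) = 10400600.
Paths that cross above y=x (reflection bijection): C(26,14) = 9657700.
Valid Dyck paths: 10400600 - 9657700.
(Check: C(26,13) - C(26,14) = C(26,13)/14, the Catalan number C_{13}.)

Final answer: C_{13} = 742900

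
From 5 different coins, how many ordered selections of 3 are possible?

P(5,3) = 5!/(5-3)! = 5!/2!.

Final answer: P(5,3) = 60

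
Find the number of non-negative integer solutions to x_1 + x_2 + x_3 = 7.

Stars and bars with 7 stars and 2 bars:
C(7+3-1, 3-1) = C(9,2).

Final answer: C(9,2) = 36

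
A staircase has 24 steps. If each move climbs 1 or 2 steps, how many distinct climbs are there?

Condition on the final move: it is a 1-step (f(n-1) ways to get there) or a 2-step (f(n-2) ways), so f(n) = f(n-1) + f(n-2), with f(1)=1, f(2)=2.
Computing successive values: f(1)=1, f(2)=2, f(3)=3, f(4)=5, f(5)=8, f(6)=13, f(7)=21, f(8)=34, f(9)=55, f(10)=89, f(11)=144, f(12)=233, f(13)=377, f(14)=610, f(15)=987, f(16)=1597, f(17)=2584, f(18)=4181, f(19)=6765, f(20)=10946, f(21)=17711, f(22)=28657, f(23)=46368, f(24)=75025.

Final answer: 75025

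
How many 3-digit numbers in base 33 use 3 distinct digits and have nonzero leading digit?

First digit: 32 (nonzero). Second: 32 (not first). Third: 31, etc.
Total: 32 x 32 x 31.

Final answer: 31744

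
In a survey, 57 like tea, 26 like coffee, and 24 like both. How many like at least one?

|A union B| = |A| + |B| - |A intersect B| = 57 + 26 - 24.

Final answer: 59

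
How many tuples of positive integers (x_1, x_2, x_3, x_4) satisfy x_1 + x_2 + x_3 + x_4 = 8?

Substitute x'_i = x_i - 1 (so x'_i >= 0). Then sum x'_i = 8 - 4 = 4.
Stars and bars: C(4+4-1, 4-1) = C(7,3).

Final answer: C(7,3) = 35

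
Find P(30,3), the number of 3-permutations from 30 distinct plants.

P(30,3) = 30!/(30-3)! = 30!/27!.

Final answer: P(30,3) = 24360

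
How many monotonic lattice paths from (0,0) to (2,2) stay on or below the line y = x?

Total monotonic paths to (2,2): C(4,2) = 6.
Paths that cross above y=x (reflection bijection): C(4,3) = 4.
Valid Dyck paths: 6 - 4.
(Equivalently, C_{2} = C(4,2)/3 = 6/3.)

Final answer: C_{2} = 2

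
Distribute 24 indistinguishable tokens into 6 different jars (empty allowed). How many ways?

Stars and bars: C(n+k-1, k-1) = C(29,5).

Final answer: C(29,5) = 118755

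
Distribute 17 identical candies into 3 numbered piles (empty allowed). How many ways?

Stars and bars: C(n+k-1, k-1) = C(19,2).

Final answer: C(19,2) = 171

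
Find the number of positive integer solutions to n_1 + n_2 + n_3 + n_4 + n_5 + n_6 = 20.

Substitute n'_i = n_i - 1 (so n'_i >= 0). Then sum n'_i = 20 - 6 = 14.
Stars and bars: C(14+6-1, 6-1) = C(19,5).

Final answer: C(19,5) = 11628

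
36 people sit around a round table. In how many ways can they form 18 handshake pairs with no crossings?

This is counted by the nth Catalan number C_n. Here n = 36/2 = 18.
Using C_0 = 1 and C_(k+1) = C_k x 2(2k+1)/(k+2), build up term by term: C_1=1, C_2=2, C_3=5, C_4=14, C_5=42, C_6=132, C_7=429, C_8=1430, C_9=4862, C_10=16796, C_11=58786, C_12=208012, C_13=742900, C_14=2674440, C_15=9694845, C_16=35357670, C_17=129644790, C_18=477638700.

Final answer: C_{18} = 477638700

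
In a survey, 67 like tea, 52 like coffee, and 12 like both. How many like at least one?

|A union B| = |A| + |B| - |A intersect B| = 67 + 52 - 12.

Final answer: 107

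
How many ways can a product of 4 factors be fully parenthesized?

The structures are counted by the Catalan number C_n. Here n = 4 - 1 = 3.
C_n = C(2n,n) - C(2n,n+1), so C_{3} = C(6,3) - C(6,4) = 20 - 15.

Final answer: C_{3} = 5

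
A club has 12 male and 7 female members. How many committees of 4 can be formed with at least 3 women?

Sum over valid woman counts:
C(7,3)C(12,1) = 420
C(7,4)C(12,0) = 35
Total: 420 + 35.

Final answer: 455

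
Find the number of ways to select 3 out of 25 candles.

C(25,3) = 25!/(3! x (25-3)!).

Final answer: C(25,3) = 2300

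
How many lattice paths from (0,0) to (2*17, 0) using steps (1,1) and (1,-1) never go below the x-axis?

Total monotonic paths to (17,17): C(34,17) = 2333606220.
A path is bad iff it touches y = x + 1; reflecting its initial segment maps bad paths bijectively onto all paths to (16,18), of which there are C(34,18) = 2203961430.
Valid Dyck paths: 2333606220 - 2203961430.
(Equivalently, C_{17} = C(34,17)/18 = 2333606220/18.)

Final answer: C_{17} = 129644790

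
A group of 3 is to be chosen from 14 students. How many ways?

C(14,3) = 14!/(3! x (14-3)!).

Final answer: C(14,3) = 364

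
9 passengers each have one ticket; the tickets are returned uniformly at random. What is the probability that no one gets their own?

Use the recurrence D(n) = (n-1)(D(n-1) + D(n-2)) with D(0)=1, D(1)=0.
Building up: D(2)=1, D(3)=2, D(4)=9, D(5)=44, D(6)=265, D(7)=1854, D(8)=14833, D(9)=133496.
Total arrangements: 9! = 362880.
Probability = D(9)/9! = 16687/45360.

Final answer: D(9)/9! = 133496/362880 = 0.367879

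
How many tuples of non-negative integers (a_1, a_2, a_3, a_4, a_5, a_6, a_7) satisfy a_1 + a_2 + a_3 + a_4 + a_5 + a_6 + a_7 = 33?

Stars and bars with 33 stars and 6 bars:
C(33+7-1, 7-1) = C(39,6).

Final answer: C(39,6) = 3262623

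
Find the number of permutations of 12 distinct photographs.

The number of ways to arrange 12 distinct objects is 12!.

Final answer: 12! = 479001600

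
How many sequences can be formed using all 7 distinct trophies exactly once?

The number of ways to arrange 7 distinct objects is 7!.

Final answer: 7! = 5040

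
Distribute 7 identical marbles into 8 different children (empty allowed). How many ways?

Stars and bars: C(n+k-1, k-1) = C(14,7).

Final answer: C(14,7) = 3432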